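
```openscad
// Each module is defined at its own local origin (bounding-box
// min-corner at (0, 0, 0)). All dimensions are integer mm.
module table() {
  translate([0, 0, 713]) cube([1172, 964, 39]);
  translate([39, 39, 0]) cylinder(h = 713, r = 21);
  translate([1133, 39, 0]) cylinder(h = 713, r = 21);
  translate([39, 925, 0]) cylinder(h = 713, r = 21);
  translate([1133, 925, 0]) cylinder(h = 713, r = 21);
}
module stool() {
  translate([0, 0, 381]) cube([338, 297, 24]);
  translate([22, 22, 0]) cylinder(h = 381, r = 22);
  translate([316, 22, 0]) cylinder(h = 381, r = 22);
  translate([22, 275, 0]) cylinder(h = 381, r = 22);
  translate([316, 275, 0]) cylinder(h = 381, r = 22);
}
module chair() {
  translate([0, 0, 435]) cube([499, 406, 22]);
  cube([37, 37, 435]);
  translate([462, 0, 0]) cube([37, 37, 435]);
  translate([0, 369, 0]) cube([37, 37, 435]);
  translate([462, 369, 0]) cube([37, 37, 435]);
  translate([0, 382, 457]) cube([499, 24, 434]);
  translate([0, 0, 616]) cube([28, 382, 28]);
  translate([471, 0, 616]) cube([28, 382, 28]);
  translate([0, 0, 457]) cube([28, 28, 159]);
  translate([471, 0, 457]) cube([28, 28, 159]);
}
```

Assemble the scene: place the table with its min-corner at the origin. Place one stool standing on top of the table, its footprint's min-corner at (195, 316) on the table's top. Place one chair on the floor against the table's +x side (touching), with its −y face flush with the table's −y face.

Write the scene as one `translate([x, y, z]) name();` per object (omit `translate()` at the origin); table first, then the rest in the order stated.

table();
translate([195, 316, 752]) stool();
translate([1172, 0, 0]) chair();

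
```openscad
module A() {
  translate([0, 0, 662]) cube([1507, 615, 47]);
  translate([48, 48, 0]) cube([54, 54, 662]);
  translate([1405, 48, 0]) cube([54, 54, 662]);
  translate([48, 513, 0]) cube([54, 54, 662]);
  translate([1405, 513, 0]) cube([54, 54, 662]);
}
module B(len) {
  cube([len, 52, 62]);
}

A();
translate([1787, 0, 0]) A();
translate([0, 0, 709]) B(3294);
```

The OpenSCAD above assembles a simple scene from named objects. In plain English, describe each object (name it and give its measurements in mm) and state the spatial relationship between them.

A is a rectangular dining table. The top is 1507×615×47 mm with its upper surface at z = 709 mm. It stands on four 54×54 mm square legs, each inset 48 mm from the nearest pair of top edges, running from the floor to the underside of the top.

B is a rectangular beam 3294 mm long (x), 52 mm deep (y), 62 mm thick (z).

The beam spans the tops of two tables placed 280 mm apart, resting at z = 709 mm.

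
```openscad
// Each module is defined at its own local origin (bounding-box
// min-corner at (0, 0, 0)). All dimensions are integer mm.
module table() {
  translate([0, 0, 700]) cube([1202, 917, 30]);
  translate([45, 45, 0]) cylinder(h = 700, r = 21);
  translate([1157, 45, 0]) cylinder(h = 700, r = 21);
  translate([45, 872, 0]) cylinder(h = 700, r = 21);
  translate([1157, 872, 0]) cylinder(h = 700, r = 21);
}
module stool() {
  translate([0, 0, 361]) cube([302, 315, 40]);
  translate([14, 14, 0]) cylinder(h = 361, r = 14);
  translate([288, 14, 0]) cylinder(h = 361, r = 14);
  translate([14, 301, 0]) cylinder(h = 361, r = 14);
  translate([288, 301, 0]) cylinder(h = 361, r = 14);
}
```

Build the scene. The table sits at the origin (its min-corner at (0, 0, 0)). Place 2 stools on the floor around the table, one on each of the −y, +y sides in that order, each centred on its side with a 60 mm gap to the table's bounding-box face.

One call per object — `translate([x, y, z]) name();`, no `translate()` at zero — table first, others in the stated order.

table();
translate([450, -375, 0]) stool();
translate([450, 977, 0]) stool();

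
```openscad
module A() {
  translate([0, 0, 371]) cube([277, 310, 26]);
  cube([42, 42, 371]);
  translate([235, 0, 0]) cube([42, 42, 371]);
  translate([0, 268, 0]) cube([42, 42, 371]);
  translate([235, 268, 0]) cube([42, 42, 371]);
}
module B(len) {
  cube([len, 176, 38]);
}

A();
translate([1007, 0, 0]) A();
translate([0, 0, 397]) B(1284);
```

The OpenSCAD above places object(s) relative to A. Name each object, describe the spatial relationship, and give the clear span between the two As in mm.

A is a stool. B is a beam. A beam spans the tops of two stools. The clear span between the two stools is 730 mm.

Second stool starts at x = 1007; first ends at x = 277; clear span = 1007 − 277 = 730 mm.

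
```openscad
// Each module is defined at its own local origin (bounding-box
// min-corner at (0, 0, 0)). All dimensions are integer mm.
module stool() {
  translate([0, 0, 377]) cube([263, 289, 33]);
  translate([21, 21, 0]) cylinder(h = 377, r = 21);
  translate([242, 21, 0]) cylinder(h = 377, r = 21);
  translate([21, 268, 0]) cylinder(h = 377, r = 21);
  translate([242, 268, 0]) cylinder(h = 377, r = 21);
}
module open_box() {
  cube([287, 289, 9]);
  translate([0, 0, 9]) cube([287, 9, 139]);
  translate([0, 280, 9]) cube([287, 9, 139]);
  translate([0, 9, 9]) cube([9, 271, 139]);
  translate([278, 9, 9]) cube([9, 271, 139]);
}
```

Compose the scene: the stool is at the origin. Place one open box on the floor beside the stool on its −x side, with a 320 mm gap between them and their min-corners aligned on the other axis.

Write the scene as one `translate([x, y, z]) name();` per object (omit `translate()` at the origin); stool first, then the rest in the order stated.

stool();
translate([-607, 0, 0]) open_box();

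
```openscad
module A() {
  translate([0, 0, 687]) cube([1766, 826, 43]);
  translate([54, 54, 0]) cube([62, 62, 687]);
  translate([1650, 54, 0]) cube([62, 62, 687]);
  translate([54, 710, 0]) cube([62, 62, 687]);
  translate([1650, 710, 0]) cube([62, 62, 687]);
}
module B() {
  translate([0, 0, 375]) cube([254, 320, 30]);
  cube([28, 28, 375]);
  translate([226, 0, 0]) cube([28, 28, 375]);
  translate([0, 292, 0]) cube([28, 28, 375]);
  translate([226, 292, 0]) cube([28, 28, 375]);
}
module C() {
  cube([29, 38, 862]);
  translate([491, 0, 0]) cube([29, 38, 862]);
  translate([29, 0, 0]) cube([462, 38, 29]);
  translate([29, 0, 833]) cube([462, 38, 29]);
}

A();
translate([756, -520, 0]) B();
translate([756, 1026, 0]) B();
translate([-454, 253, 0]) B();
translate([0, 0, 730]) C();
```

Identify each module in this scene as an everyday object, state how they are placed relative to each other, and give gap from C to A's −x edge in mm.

The picture frame's min-x is at 0; the table's min-x is 0; gap = 0 mm.

A is a table. B is a stool. C is a picture frame. Three stools sit around the table at the −y, +y, −x sides. The picture frame is on top of the table. The gap from the picture frame to the table's −x edge is 0 mm.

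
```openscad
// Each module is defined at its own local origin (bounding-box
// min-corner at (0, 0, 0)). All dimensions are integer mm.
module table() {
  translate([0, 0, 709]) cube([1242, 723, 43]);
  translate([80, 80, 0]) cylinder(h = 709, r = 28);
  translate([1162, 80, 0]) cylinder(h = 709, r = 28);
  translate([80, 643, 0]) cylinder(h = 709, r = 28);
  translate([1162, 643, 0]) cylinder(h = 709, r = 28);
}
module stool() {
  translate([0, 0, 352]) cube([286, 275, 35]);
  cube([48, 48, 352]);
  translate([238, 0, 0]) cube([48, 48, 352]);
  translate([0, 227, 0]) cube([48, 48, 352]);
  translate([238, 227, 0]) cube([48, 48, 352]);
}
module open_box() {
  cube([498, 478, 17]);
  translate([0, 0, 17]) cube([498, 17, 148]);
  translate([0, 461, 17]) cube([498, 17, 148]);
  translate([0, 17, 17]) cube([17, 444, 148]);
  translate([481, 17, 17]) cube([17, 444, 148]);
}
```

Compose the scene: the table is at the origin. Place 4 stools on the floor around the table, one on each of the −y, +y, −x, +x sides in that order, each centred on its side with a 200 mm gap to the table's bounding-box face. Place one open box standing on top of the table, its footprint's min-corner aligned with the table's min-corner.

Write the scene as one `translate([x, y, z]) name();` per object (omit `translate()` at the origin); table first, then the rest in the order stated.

table();
translate([478, -475, 0]) stool();
translate([478, 923, 0]) stool();
translate([-486, 224, 0]) stool();
translate([1442, 224, 0]) stool();
translate([0, 0, 752]) open_box();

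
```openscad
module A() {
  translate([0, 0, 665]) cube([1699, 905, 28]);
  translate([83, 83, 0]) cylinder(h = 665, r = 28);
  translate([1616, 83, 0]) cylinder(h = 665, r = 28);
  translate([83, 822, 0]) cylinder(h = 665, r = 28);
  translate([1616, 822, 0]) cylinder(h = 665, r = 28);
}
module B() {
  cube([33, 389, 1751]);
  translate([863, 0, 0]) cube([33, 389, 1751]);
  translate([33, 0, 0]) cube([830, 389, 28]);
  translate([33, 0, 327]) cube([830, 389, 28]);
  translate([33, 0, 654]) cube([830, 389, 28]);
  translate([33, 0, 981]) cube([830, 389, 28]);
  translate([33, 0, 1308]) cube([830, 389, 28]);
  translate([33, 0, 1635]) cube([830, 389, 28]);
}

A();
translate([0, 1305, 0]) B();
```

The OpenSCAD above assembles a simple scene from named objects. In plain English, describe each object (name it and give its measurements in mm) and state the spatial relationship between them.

A is a table: top 1699 mm (x) × 905 mm (y), 28 mm thick, upper face at z = 693 mm, on four round legs of 56 mm diameter, each leg's bounding box inset 55 mm from the nearest pair of top edges, running from z = 0 to the bottom of the top.

B is a bookshelf 896 mm wide overall, 389 mm deep and 1751 mm tall. The two sides are 33 mm thick vertical panels. 6 horizontal shelves of 28 mm thickness span between the inner faces of the sides; the lowest shelf sits on the floor and shelves are stacked with a clear vertical gap of 299 mm between each pair.

The bookshelf is on the floor beside the table on its +y side.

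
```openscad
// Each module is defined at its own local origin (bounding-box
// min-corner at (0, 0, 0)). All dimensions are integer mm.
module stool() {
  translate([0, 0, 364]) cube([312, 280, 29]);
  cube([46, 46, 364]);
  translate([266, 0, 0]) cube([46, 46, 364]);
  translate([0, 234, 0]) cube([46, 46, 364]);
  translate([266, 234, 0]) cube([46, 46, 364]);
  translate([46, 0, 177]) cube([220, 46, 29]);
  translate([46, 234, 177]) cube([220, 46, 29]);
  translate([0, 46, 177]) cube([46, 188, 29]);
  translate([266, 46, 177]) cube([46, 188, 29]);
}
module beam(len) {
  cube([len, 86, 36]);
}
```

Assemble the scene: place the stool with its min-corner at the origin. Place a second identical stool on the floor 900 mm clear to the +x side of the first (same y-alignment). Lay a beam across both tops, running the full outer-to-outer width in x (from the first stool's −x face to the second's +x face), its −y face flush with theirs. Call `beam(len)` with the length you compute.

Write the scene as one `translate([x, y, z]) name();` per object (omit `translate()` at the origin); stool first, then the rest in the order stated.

stool();
translate([1212, 0, 0]) stool();
translate([0, 0, 393]) beam(1524);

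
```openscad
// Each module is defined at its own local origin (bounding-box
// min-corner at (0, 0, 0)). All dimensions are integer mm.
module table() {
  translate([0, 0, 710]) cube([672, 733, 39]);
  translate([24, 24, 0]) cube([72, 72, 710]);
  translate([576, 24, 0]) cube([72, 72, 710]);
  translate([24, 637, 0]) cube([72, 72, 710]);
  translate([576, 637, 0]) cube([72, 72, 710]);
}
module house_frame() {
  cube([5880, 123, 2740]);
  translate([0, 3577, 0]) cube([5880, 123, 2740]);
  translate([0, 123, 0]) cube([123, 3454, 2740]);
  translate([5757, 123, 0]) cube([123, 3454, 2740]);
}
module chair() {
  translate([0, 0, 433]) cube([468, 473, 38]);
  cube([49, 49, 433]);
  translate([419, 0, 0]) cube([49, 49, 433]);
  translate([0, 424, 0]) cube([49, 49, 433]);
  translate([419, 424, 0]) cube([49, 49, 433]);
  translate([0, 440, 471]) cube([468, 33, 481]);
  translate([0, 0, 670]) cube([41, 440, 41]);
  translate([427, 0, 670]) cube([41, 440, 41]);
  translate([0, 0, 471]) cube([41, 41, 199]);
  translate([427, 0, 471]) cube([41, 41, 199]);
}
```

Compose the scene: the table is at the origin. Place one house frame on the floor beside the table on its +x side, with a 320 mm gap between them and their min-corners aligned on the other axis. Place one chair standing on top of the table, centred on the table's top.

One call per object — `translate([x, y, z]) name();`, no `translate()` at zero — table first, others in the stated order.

table();
translate([992, 0, 0]) house_frame();
translate([102, 130, 749]) chair();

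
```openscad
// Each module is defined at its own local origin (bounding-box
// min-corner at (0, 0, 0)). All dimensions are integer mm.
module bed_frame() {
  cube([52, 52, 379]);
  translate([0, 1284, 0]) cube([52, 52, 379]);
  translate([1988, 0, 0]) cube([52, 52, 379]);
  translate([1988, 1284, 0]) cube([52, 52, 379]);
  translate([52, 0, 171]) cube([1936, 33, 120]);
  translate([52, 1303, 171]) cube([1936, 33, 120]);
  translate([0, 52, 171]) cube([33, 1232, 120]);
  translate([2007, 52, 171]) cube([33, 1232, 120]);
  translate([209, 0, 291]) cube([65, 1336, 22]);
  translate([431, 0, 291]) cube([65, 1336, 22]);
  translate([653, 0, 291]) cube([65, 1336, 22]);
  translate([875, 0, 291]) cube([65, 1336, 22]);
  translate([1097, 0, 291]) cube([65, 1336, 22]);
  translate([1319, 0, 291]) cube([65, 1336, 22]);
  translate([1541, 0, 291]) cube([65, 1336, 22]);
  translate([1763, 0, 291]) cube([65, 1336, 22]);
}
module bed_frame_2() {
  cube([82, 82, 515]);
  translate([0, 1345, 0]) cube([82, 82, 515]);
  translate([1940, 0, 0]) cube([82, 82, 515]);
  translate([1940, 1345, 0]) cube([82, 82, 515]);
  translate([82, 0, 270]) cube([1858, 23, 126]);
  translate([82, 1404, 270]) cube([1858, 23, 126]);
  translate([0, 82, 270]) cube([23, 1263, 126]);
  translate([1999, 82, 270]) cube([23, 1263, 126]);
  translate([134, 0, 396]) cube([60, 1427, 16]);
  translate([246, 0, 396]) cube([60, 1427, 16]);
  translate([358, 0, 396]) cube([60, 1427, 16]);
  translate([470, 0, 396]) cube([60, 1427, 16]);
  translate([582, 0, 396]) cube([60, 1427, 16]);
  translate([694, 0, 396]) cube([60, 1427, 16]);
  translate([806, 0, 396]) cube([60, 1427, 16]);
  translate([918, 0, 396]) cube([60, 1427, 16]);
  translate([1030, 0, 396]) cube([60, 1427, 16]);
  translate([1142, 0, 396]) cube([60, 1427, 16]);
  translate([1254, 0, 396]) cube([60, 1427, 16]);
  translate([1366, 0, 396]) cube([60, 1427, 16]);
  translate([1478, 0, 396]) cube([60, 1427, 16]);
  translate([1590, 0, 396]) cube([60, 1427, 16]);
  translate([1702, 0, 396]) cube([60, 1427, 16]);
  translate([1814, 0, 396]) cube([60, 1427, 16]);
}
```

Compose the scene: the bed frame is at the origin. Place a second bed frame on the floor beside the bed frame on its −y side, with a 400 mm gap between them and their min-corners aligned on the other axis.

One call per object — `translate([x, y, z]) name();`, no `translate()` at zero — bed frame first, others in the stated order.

bed_frame();
translate([0, -1827, 0]) bed_frame_2();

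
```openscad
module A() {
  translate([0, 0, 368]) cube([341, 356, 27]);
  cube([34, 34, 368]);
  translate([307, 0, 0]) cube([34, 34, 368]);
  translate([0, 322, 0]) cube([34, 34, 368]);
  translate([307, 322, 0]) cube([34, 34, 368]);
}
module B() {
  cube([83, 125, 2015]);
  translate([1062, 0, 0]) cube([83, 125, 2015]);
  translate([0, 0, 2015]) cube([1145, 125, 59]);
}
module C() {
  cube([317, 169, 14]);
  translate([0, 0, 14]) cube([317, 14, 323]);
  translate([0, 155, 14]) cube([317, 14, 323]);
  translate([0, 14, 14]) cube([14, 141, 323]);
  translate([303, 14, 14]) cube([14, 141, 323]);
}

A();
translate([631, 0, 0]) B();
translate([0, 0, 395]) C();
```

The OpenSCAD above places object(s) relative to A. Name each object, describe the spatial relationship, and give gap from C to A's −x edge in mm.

A is a stool. B is a door frame. C is an open box. The door frame is on the floor beside the stool on its +x side. The open box is on top of the stool. The gap from the open box to the stool's −x edge is 0 mm.

The open box's min-x is at 0; the stool's min-x is 0; gap = 0 mm.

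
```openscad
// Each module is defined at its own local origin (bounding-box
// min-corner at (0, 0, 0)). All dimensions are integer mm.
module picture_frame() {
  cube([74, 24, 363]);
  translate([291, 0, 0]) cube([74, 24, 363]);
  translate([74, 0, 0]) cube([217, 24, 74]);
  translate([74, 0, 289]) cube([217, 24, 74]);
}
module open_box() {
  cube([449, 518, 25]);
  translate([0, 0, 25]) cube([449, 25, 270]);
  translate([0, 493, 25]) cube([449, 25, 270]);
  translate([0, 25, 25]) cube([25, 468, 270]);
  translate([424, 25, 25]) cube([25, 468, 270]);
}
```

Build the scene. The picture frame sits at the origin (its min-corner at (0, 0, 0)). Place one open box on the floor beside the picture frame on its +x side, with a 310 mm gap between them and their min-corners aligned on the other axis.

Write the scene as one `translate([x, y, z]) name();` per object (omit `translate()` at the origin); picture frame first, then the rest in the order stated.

picture_frame();
translate([675, 0, 0]) open_box();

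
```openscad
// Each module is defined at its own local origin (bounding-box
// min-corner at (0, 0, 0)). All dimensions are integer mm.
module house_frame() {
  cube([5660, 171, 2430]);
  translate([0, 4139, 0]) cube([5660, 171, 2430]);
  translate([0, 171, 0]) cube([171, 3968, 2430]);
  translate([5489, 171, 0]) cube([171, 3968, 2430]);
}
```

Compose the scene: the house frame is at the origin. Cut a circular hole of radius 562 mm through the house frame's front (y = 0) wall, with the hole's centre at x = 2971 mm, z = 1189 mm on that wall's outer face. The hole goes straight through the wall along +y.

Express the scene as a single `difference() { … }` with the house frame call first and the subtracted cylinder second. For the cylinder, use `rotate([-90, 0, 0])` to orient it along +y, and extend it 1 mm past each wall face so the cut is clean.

difference() {
  house_frame();
  translate([2971, -1, 1189]) rotate([-90, 0, 0]) cylinder(h = 173, r = 562);
}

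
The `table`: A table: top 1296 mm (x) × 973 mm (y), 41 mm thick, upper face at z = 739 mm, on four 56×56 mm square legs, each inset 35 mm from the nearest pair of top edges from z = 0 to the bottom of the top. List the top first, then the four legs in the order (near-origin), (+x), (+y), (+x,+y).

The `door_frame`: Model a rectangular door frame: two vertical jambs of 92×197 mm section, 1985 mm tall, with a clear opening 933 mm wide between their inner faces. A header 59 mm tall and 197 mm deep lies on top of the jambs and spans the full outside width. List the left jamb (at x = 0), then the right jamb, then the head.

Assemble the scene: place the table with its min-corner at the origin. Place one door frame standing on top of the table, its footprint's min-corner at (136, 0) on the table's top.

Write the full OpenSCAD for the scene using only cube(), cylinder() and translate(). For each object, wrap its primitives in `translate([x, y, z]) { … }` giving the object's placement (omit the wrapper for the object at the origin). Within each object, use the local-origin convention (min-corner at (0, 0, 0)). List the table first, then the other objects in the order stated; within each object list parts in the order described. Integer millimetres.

translate([0, 0, 698]) cube([1296, 973, 41]);
translate([35, 35, 0]) cube([56, 56, 698]);
translate([1205, 35, 0]) cube([56, 56, 698]);
translate([35, 882, 0]) cube([56, 56, 698]);
translate([1205, 882, 0]) cube([56, 56, 698]);
translate([136, 0, 739]) {
  cube([92, 197, 1985]);
  translate([1025, 0, 0]) cube([92, 197, 1985]);
  translate([0, 0, 1985]) cube([1117, 197, 59]);
}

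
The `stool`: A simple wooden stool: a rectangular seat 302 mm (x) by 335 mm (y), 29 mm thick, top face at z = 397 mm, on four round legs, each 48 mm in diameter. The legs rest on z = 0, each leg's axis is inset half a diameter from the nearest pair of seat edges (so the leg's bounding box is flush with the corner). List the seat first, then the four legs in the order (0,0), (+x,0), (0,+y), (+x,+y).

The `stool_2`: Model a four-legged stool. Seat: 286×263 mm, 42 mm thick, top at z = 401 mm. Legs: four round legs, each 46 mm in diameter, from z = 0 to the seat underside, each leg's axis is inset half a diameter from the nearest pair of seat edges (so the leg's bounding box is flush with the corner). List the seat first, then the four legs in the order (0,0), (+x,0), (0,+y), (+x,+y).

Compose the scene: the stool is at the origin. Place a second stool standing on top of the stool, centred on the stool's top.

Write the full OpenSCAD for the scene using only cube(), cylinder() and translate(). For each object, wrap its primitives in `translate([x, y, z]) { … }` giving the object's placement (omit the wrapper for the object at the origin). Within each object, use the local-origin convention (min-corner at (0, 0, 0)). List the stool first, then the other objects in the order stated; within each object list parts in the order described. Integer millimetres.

translate([0, 0, 368]) cube([302, 335, 29]);
translate([24, 24, 0]) cylinder(h = 368, r = 24);
translate([278, 24, 0]) cylinder(h = 368, r = 24);
translate([24, 311, 0]) cylinder(h = 368, r = 24);
translate([278, 311, 0]) cylinder(h = 368, r = 24);
translate([8, 36, 397]) {
  translate([0, 0, 359]) cube([286, 263, 42]);
  translate([23, 23, 0]) cylinder(h = 359, r = 23);
  translate([263, 23, 0]) cylinder(h = 359, r = 23);
  translate([23, 240, 0]) cylinder(h = 359, r = 23);
  translate([263, 240, 0]) cylinder(h = 359, r = 23);
}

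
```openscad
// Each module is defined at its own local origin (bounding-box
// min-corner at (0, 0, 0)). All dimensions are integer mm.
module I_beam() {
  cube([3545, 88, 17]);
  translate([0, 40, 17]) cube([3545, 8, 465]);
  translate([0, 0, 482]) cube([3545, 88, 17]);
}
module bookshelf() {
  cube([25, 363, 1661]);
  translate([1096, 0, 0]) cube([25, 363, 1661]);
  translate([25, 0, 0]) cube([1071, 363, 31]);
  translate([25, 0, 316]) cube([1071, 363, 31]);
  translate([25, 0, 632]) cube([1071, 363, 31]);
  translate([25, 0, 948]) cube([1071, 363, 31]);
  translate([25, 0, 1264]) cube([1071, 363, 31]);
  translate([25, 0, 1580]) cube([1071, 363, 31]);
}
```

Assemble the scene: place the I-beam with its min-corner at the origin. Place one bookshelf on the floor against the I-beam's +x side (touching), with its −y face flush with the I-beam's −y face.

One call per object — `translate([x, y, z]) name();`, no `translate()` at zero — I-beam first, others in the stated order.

I_beam();
translate([3545, 0, 0]) bookshelf();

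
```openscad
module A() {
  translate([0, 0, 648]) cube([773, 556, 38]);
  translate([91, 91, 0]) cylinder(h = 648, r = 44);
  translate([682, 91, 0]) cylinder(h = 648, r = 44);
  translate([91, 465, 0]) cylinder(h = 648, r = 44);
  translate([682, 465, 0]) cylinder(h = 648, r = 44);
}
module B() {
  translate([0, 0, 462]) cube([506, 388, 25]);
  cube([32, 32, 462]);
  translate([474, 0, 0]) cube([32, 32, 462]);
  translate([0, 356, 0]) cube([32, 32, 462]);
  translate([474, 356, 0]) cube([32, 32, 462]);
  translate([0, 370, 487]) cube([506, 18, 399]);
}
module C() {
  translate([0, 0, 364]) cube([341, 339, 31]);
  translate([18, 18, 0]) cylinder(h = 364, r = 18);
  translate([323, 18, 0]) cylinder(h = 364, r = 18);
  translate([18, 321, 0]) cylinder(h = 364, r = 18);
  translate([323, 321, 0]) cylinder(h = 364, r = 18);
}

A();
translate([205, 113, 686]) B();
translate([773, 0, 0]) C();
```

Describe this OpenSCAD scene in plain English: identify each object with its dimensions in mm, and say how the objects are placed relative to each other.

A is a table: top 773 mm (x) × 556 mm (y), 38 mm thick, upper face at z = 686 mm, on four round legs of 88 mm diameter, each leg's bounding box inset 47 mm from the nearest pair of top edges, running from z = 0 to the bottom of the top.

B is a chair: 506×388 mm seat, 25 mm thick, top at z = 487 mm, on four 32 mm square corner legs flush with the seat edges. A 18 mm thick backrest slab spans the full seat width, extending 399 mm above the seat top, its back face flush with the seat's +y edge.

C is a four-legged stool. The seat is 341×339 mm, 31 mm thick, top at z = 395 mm. It stands on four round legs, each 36 mm in diameter, from z = 0 to the seat underside, each leg's axis is inset half a diameter from the nearest pair of seat edges (so the leg's bounding box is flush with the corner).

The chair is on top of the table. The stool is against the table's +x side, with their −y faces flush.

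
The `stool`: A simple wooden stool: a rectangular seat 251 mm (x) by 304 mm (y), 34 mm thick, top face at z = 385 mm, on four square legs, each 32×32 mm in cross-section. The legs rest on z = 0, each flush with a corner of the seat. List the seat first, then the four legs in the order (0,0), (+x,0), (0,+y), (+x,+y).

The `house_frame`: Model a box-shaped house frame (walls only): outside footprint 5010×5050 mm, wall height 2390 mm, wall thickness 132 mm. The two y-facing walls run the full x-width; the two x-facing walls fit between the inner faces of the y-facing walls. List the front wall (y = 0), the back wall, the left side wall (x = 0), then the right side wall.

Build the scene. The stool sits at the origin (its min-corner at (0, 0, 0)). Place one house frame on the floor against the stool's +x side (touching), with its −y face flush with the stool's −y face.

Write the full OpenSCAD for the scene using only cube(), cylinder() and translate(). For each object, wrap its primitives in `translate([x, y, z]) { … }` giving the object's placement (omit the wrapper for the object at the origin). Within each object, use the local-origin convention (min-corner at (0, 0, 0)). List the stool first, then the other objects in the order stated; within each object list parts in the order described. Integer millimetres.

translate([0, 0, 351]) cube([251, 304, 34]);
cube([32, 32, 351]);
translate([219, 0, 0]) cube([32, 32, 351]);
translate([0, 272, 0]) cube([32, 32, 351]);
translate([219, 272, 0]) cube([32, 32, 351]);
translate([251, 0, 0]) {
  cube([5010, 132, 2390]);
  translate([0, 4918, 0]) cube([5010, 132, 2390]);
  translate([0, 132, 0]) cube([132, 4786, 2390]);
  translate([4878, 132, 0]) cube([132, 4786, 2390]);
}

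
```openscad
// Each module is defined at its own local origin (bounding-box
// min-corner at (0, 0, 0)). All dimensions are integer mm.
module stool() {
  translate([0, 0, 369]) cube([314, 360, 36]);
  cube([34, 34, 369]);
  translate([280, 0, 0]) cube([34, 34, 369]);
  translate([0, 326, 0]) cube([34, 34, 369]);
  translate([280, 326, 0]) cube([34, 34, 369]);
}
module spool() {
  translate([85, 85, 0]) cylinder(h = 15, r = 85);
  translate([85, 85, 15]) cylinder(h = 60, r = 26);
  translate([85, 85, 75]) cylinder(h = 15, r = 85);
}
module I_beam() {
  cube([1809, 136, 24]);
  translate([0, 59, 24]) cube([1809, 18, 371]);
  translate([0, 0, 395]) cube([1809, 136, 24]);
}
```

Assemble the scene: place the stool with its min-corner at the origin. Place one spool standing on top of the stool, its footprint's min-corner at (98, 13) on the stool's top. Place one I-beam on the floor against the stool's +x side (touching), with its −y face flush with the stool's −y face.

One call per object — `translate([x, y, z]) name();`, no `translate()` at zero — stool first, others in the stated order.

stool();
translate([98, 13, 405]) spool();
translate([314, 0, 0]) I_beam();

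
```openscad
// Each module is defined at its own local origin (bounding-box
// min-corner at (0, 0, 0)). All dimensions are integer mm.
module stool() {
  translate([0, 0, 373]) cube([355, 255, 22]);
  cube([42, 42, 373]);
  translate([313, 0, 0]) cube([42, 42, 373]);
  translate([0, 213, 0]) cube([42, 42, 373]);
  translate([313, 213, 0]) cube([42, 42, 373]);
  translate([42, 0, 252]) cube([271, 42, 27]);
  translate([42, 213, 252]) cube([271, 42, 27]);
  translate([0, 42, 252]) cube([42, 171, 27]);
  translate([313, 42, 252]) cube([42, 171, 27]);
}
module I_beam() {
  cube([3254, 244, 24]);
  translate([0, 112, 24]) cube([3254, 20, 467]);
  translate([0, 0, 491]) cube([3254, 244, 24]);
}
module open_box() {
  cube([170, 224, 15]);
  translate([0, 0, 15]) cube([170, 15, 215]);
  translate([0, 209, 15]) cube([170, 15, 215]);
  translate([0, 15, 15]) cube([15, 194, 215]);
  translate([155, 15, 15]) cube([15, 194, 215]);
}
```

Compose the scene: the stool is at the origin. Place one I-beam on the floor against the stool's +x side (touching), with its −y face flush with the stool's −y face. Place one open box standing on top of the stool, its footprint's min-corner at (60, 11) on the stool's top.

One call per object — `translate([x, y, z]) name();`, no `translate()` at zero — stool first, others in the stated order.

stool();
translate([355, 0, 0]) I_beam();
translate([60, 11, 395]) open_box();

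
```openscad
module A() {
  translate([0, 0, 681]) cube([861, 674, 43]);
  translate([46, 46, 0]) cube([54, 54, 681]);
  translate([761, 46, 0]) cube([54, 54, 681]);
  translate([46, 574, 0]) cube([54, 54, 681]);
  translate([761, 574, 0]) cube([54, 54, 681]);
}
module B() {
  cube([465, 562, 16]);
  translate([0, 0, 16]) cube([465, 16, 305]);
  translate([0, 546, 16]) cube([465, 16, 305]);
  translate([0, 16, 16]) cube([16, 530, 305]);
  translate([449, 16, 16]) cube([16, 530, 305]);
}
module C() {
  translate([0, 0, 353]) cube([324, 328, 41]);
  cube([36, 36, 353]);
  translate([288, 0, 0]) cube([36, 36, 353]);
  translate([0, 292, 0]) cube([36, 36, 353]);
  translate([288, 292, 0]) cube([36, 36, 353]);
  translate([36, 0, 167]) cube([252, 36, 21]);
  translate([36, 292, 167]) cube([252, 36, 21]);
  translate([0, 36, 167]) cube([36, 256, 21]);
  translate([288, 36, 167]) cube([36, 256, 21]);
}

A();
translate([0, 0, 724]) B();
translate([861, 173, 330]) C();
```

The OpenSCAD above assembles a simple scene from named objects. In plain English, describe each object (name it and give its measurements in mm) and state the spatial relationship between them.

A is a rectangular dining table. The top is 861×674×43 mm with its upper surface at z = 724 mm. It stands on four 54×54 mm square legs, each inset 46 mm from the nearest pair of top edges, running from the floor to the underside of the top.

B is an open storage box with external size 465×562×321 mm and wall thickness 16 mm (the base is also 16 mm thick). The base covers the whole footprint; the four walls stand on the base, with the y-facing walls full-width and the x-facing walls fitting between their inner faces.

C is a four-legged stool. The seat is a 324×328×41 mm slab whose top surface is at z = 394 mm; four square legs, each 36×36 mm in cross-section, run from the floor (z = 0) to the underside of the seat, each flush with a corner of the seat. Four stretchers, 36 mm wide and 21 mm tall, connect adjacent legs with their undersides at z = 167 mm, each running between the inner faces of the legs it joins and aligned with the legs' outer faces on the other axis.

The open box is on top of the table. The stool is beside the table with their tops flush at z = 724.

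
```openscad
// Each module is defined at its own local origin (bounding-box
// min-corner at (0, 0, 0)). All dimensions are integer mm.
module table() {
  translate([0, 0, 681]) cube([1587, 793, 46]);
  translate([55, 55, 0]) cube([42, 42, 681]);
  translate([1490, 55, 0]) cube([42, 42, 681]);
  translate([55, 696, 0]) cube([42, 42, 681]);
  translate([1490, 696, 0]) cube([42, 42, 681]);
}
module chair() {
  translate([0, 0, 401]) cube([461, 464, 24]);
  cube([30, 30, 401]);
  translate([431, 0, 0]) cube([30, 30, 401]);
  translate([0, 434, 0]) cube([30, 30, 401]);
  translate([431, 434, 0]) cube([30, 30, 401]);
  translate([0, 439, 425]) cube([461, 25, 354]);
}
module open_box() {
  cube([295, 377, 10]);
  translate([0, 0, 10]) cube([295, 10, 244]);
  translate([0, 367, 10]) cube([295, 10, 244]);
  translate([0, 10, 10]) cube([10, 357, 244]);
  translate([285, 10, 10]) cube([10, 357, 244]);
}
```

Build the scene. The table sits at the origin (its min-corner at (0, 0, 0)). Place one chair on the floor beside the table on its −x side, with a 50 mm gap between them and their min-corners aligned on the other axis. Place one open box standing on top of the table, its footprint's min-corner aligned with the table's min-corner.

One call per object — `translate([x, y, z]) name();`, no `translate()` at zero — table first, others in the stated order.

table();
translate([-511, 0, 0]) chair();
translate([0, 0, 727]) open_box();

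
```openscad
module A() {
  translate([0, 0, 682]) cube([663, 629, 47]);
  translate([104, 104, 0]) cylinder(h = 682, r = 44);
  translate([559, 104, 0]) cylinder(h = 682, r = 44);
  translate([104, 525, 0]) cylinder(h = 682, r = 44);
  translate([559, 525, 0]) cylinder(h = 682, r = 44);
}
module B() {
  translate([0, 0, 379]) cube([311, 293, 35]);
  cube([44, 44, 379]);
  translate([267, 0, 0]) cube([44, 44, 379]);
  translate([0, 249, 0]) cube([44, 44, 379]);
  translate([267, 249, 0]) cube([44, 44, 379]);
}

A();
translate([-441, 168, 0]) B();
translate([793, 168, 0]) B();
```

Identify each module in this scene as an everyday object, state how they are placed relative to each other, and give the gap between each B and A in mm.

A is a table. B is a stool. Two stools sit around the table at the −x, +x sides. The gap between each stool and the table is 130 mm.

Each stool's nearest face is 130 mm from the table's bounding box.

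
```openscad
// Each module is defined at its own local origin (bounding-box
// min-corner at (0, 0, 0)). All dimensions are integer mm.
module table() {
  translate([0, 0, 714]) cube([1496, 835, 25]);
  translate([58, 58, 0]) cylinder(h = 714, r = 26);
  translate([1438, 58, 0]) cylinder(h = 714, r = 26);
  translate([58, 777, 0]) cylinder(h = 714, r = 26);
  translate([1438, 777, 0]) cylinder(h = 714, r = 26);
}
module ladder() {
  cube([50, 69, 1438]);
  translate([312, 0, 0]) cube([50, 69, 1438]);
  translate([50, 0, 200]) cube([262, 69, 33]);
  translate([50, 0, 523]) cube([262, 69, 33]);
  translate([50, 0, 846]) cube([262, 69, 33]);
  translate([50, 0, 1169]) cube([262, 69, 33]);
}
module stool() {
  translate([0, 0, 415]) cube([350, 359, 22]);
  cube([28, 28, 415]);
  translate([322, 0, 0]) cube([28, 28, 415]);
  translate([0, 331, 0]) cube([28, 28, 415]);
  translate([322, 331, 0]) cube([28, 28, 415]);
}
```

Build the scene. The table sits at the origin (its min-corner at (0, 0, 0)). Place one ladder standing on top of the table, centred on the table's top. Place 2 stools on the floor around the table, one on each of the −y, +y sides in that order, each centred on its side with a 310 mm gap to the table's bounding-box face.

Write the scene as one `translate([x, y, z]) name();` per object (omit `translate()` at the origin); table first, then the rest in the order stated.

table();
translate([567, 383, 739]) ladder();
translate([573, -669, 0]) stool();
translate([573, 1145, 0]) stool();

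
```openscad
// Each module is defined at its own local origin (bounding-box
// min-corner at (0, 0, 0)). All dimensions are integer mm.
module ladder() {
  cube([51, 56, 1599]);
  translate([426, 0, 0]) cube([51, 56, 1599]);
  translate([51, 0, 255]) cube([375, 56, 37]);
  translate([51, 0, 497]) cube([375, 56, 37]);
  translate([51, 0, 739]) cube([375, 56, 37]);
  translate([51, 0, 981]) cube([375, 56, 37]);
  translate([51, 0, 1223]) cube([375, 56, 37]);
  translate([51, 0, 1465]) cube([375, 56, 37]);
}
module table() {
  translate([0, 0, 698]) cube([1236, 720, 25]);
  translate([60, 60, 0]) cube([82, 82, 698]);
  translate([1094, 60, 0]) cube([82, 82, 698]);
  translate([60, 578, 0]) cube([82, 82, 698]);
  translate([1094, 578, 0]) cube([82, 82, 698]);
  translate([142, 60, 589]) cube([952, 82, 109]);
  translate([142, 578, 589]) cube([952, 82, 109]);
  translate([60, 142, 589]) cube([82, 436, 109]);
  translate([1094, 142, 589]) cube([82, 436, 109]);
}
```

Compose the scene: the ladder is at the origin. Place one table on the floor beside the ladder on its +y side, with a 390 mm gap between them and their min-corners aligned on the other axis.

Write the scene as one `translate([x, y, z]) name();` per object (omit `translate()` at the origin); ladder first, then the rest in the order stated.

ladder();
translate([0, 446, 0]) table();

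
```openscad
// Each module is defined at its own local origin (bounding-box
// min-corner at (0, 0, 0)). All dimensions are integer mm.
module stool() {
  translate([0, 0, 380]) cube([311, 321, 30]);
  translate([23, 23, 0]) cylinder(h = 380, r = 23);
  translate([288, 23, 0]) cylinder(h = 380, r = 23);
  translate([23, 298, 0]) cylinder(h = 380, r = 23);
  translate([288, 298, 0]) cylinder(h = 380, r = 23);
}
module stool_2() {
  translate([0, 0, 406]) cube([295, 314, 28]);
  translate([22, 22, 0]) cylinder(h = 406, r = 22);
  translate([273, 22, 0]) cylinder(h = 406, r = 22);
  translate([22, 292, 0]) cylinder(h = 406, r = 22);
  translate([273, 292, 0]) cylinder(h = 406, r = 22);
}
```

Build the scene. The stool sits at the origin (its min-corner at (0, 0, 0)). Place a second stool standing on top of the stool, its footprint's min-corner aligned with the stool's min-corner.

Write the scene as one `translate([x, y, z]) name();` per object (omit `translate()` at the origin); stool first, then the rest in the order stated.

stool();
translate([0, 0, 410]) stool_2();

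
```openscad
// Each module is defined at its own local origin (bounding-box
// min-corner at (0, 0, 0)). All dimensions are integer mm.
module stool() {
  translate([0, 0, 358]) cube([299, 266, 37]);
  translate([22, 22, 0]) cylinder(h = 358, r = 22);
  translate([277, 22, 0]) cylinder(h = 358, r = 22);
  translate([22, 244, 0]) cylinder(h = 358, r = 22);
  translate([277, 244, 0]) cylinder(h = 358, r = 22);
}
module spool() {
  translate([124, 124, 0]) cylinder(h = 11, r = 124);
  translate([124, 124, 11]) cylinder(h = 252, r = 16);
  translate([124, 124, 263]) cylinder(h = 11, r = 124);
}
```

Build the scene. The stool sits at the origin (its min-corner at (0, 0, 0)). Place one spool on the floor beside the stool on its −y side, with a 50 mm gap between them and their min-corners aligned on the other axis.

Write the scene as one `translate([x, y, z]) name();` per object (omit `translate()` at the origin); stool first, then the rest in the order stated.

stool();
translate([0, -298, 0]) spool();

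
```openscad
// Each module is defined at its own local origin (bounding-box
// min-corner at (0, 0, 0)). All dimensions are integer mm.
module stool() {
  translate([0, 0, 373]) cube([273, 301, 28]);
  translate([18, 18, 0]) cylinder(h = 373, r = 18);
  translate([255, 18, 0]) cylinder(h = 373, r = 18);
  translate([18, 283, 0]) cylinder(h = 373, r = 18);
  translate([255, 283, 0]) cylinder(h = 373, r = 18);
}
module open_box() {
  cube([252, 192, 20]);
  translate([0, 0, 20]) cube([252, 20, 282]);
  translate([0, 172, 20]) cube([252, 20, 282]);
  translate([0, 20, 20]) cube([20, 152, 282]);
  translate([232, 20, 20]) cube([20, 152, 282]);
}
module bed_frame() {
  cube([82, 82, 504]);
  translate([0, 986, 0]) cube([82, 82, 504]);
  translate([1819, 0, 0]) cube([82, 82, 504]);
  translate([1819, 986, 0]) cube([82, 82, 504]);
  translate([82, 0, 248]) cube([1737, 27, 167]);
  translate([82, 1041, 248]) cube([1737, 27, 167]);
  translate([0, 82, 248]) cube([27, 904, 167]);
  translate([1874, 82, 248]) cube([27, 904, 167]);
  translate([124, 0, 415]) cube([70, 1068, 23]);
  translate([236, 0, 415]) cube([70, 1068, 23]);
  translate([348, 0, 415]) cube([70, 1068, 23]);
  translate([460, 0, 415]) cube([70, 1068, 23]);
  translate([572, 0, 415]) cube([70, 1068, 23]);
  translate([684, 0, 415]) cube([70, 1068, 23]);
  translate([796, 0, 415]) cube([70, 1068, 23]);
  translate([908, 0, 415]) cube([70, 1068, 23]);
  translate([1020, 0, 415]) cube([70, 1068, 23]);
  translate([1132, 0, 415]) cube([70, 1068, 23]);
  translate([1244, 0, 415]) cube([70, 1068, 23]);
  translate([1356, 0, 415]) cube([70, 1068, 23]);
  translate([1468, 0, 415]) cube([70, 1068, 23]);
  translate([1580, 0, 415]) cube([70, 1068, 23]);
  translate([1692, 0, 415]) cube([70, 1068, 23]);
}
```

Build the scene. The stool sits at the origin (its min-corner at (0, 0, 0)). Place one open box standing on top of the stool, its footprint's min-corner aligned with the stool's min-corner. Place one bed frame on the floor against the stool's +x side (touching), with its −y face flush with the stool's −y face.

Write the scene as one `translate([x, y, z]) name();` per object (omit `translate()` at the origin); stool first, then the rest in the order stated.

stool();
translate([0, 0, 401]) open_box();
translate([273, 0, 0]) bed_frame();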